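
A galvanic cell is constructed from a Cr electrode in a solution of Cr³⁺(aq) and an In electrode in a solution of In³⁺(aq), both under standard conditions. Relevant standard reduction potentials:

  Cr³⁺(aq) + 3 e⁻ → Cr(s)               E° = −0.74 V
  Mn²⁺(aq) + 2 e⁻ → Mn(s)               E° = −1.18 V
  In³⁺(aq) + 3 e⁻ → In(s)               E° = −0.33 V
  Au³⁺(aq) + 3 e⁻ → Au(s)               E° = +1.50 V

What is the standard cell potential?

Of the two couples in this cell, the one with the more positive reduction potential is reduced at the cathode: here that is In³⁺/In (−0.33 V); Cr³⁺/Cr (−0.74 V) is the anode.
E°cell = E°(cathode) − E°(anode) = −0.33 − (−0.74) = +0.41 V.

+0.41 V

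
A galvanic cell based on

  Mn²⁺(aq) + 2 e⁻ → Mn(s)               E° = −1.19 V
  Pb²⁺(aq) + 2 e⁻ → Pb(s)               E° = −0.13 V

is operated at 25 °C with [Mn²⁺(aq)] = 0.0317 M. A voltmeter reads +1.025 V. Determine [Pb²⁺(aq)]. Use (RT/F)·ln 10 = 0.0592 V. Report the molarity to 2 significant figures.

0.0021 M

Pb²⁺/Pb is the cathode (higher E°); E°cell = −0.13 − (−1.19) = +1.06 V with n = 2.
Since E = E° − (0.0592/n)·log Q, log Q = n(E° − E)/0.0592 = 1.182.
For Pb²⁺(aq) + Mn(s) → Pb(s) + Mn²⁺(aq), the reaction quotient is Q = [Mn²⁺(aq)] / [Pb²⁺(aq)].
Isolating [Pb²⁺(aq)] in Q = 10^{1.182} yields log [Pb²⁺(aq)] = −2.681, i.e. 0.0021 M.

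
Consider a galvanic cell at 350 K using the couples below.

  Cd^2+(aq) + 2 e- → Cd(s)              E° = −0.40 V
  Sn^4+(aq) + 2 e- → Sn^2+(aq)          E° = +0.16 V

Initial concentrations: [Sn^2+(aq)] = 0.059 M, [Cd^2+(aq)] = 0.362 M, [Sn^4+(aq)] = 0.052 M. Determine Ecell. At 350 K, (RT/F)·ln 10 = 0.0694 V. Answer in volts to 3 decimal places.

The Sn⁴⁺/Sn²⁺ couple has the more positive E°, so it is the cathode; Cd²⁺/Cd is the anode.
E°cell = E°cat − E°an = +0.16 − (−0.40) = +0.56 V; n = 2.
Balancing gives Sn^4+(aq) + Cd(s) → Sn^2+(aq) + Cd^2+(aq); hence Q = ([Sn^2+(aq)]·[Cd^2+(aq)]) / [Sn^4+(aq)] = 0.411 (log Q = −0.386).
Applying E = E° − (RT ln10/nF)·log Q gives +0.56 − (0.0694/2)(−0.386) = +0.573 V.

+0.573 V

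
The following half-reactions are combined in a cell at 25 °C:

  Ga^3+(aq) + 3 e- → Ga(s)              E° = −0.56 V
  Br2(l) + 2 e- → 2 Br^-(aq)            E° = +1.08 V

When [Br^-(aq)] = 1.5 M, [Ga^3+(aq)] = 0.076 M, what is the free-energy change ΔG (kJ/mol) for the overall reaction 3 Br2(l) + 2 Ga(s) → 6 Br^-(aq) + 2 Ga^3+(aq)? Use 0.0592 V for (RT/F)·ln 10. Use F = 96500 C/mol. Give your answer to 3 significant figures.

−956 kJ/mol

The standard cell potential is +1.08 − (−0.56) = +1.64 V, with n = 6 electrons in the balanced equation.
The reaction quotient is [Br^-(aq)]^6·[Ga^3+(aq)]^2 = 0.0658; by Nernst, E = +1.64 − (0.0592/6)(−1.182) = +1.6517 V.
Then ΔG = −nFE = −6 × 96500 × +1.6517 J/mol = −956 kJ/mol.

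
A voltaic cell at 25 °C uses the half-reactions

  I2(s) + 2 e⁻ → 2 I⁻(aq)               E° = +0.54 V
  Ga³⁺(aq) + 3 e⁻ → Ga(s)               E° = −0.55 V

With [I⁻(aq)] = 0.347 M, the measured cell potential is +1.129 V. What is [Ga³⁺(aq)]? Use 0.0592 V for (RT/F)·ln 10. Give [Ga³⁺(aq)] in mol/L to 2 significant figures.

With I₂/I⁻ at the cathode and Ga³⁺/Ga at the anode, E°cell = +0.54 − (−0.55) = +1.09 V (n = 6).
Since E = E° − (0.0592/n)·log Q, log Q = n(E° − E)/0.0592 = −3.953.
Balancing electrons gives 3 I2(s) + 2 Ga(s) → 6 I⁻(aq) + 2 Ga³⁺(aq); thus Q = [I⁻(aq)]^6·[Ga³⁺(aq)]^2.
Solving for the unknown gives log [Ga³⁺(aq)] = −0.597, so [Ga³⁺(aq)] ≈ 0.25 M.

0.25 M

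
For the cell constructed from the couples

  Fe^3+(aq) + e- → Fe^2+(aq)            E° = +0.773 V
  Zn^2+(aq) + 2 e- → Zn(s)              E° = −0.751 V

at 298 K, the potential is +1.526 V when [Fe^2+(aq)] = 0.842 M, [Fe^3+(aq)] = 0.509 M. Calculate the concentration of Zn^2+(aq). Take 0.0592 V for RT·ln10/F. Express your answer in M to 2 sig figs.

0.31 M

Fe³⁺/Fe²⁺ is the cathode (higher E°); E°cell = +0.773 − (−0.751) = +1.524 V with n = 2.
Since E = E° − (0.0592/n)·log Q, log Q = n(E° − E)/0.0592 = −0.068.
The balanced reaction is 2 Fe^3+(aq) + Zn(s) → 2 Fe^2+(aq) + Zn^2+(aq), so Q = ([Fe^2+(aq)]^2·[Zn^2+(aq)]) / [Fe^3+(aq)]^2.
Solving for the unknown gives log [Zn^2+(aq)] = −0.505, so [Zn^2+(aq)] ≈ 0.31 M.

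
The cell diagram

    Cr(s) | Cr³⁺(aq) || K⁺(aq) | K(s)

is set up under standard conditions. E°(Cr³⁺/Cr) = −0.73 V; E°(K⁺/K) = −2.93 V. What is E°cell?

By convention the left-hand electrode in cell notation is the anode (oxidation) and the right-hand electrode is the cathode (reduction).
E°cell = E°(right) − E°(left) = −2.93 − (−0.73) = −2.20 V.
The negative sign shows that, as written, the cell would require an external voltage to drive the reaction.

−2.20 V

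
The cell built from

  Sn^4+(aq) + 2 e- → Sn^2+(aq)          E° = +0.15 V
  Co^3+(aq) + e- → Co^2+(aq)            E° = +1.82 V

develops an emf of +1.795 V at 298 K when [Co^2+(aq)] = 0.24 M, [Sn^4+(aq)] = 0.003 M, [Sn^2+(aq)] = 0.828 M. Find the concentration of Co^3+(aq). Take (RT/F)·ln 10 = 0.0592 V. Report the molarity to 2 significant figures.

The Co³⁺/Co²⁺ couple has the larger reduction potential, so it is the cathode: E°cell = +1.82 − (+0.15) = +1.67 V and n = 2.
Rearranging E = E° − (0.0592/n)·log Q gives log Q = 2(+1.67 − (+1.795))/0.0592 = −4.223.
Balancing electrons gives 2 Co^3+(aq) + Sn^2+(aq) → 2 Co^2+(aq) + Sn^4+(aq); thus Q = ([Co^2+(aq)]^2·[Sn^4+(aq)]) / ([Co^3+(aq)]^2·[Sn^2+(aq)]).
Isolating [Co^3+(aq)] in Q = 10^{−4.223} yields log [Co^3+(aq)] = 0.271, i.e. 1.9 M.

1.9 M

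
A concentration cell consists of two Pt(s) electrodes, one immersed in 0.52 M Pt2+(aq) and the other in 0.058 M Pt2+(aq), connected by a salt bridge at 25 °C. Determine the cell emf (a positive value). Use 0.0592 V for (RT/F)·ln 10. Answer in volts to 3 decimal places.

0.028 V

For a concentration cell E°cell = 0, since both electrodes use the same couple.
The compartment with the higher Pt2+(aq) concentration (0.52 M) acts as the cathode; ions are reduced there and produced at the dilute (0.058 M) anode.
With n = 2, Ecell = −(0.0592/2)·log([dilute]/[conc]) = −(0.0592/2)·log(0.058/0.52) = +0.028 V.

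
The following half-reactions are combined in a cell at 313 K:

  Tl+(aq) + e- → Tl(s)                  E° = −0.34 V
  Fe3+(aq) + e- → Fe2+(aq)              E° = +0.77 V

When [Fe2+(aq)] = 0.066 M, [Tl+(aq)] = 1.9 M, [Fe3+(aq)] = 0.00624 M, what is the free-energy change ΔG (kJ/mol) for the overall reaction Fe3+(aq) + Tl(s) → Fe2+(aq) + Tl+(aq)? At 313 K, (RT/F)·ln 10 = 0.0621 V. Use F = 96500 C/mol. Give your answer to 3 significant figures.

−99.3 kJ/mol

With Fe³⁺/Fe²⁺ reduced at the cathode, E°cell = +0.77 − (−0.34) = +1.11 V and n = 1.
Here Q = ([Fe2+(aq)]·[Tl+(aq)]) / [Fe3+(aq)] = 20.1 (log Q = 1.303), giving E = +1.11 − (0.0621/1)·(1.303) = +1.0291 V.
Finally ΔG = −nFE = −(1)(96500 C/mol)(+1.0291 V) = −99.3 kJ/mol.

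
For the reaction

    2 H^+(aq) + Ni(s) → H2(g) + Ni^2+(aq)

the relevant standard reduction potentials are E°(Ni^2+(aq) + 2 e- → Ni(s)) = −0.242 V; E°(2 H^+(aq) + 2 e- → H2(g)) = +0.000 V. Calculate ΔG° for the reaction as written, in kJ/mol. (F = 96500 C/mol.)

−46.7 kJ/mol

In the reaction as written H^+(aq) is reduced, so the 2H⁺/H₂ couple is the cathode and Ni²⁺/Ni is the anode.
E°cell = +0.000 − (−0.242) = +0.242 V; balancing electrons gives n = 2.
ΔG° = −nFE°cell = −(2)(96500)(+0.242) J/mol = −46.7 kJ/mol.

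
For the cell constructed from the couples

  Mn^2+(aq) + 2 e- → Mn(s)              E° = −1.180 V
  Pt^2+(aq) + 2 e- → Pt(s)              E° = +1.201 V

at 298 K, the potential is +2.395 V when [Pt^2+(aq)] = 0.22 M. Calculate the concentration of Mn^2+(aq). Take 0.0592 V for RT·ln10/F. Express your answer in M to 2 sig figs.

0.074 M

The Pt²⁺/Pt couple has the larger reduction potential, so it is the cathode: E°cell = +1.201 − (−1.180) = +2.381 V and n = 2.
Rearranging E = E° − (0.0592/n)·log Q gives log Q = 2(+2.381 − (+2.395))/0.0592 = −0.473.
The balanced reaction is Pt^2+(aq) + Mn(s) → Pt(s) + Mn^2+(aq), so Q = [Mn^2+(aq)] / [Pt^2+(aq)].
Solving for the unknown gives log [Mn^2+(aq)] = −1.131, so [Mn^2+(aq)] ≈ 0.074 M.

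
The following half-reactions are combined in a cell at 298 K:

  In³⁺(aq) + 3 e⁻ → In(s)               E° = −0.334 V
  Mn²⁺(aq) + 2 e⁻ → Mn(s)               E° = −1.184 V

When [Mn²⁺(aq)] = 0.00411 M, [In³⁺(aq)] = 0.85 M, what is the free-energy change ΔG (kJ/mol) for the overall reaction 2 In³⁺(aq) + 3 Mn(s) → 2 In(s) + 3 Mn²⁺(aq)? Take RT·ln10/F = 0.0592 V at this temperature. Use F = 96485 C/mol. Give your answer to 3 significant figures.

E°cell = −0.334 − (−1.184) = +0.850 V; the balanced reaction transfers n = 6 electrons.
Here Q = [Mn²⁺(aq)]^3 / [In³⁺(aq)]^2 = 9.61×10^−8 (log Q = −7.017), giving E = +0.850 − (0.0592/6)·(−7.017) = +0.9192 V.
Then ΔG = −nFE = −6 × 96485 × +0.9192 J/mol = −532 kJ/mol.

−532 kJ/mol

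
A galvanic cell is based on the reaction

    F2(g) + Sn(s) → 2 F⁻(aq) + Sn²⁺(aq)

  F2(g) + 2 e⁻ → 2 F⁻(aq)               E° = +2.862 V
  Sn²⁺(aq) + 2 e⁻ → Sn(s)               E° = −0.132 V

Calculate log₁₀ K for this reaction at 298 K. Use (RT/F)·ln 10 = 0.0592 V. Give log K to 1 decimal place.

log K = 101.1

The F₂/F⁻ couple is reduced (cathode); E°cell = +2.862 − (−0.132) = +2.994 V with n = 2.
At equilibrium E = 0, so log K = nE°cell / 0.0592 = (2)(+2.994) / 0.0592 = 101.1.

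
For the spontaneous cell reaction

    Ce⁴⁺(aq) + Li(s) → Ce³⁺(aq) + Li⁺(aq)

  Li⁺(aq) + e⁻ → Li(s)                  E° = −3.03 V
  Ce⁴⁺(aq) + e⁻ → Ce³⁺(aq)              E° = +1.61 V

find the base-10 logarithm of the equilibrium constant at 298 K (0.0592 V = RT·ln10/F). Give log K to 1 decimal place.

The Ce⁴⁺/Ce³⁺ couple is reduced (cathode); E°cell = +1.61 − (−3.03) = +4.64 V with n = 1.
At equilibrium E = 0, so log K = nE°cell / 0.0592 = (1)(+4.64) / 0.0592 = 78.4.

log K = 78.4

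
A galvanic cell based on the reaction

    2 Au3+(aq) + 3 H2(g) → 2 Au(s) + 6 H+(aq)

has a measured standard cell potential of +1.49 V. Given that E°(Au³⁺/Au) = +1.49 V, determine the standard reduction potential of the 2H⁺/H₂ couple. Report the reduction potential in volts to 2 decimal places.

+0.00 V

In the reaction as written the Au³⁺/Au couple is reduced (cathode) and 2H⁺/H₂ is oxidized (anode), so E°cell = E°(Au³⁺/Au) − E°(2H⁺/H₂).
E°(2H⁺/H₂) = E°(cathode) − E°cell = +1.49 − (+1.49) = +0.00 V.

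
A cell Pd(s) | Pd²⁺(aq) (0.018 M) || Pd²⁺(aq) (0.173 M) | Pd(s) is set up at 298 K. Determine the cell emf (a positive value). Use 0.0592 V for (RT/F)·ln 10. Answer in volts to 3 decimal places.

0.029 V

For a concentration cell E°cell = 0, since both electrodes use the same couple.
The compartment with the higher Pd²⁺(aq) concentration (0.173 M) acts as the cathode; ions are reduced there and produced at the dilute (0.018 M) anode.
With n = 2, Ecell = −(0.0592/2)·log([dilute]/[conc]) = −(0.0592/2)·log(0.018/0.173) = +0.029 V.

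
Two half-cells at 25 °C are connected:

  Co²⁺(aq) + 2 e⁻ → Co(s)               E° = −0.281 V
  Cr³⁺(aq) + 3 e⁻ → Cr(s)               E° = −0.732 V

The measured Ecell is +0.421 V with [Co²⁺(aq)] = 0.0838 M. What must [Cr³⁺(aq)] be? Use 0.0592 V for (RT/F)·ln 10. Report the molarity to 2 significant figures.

0.80 M

With Co²⁺/Co at the cathode and Cr³⁺/Cr at the anode, E°cell = −0.281 − (−0.732) = +0.451 V (n = 6).
From the Nernst equation, log Q = n(E° − E)/0.0592 = 6·(+0.451 − (+0.421))/0.0592 = 3.041.
The balanced reaction is 3 Co²⁺(aq) + 2 Cr(s) → 3 Co(s) + 2 Cr³⁺(aq), so Q = [Cr³⁺(aq)]^2 / [Co²⁺(aq)]^3.
Isolating [Cr³⁺(aq)] in Q = 10^{3.041} yields log [Cr³⁺(aq)] = −0.095, i.e. 0.80 M.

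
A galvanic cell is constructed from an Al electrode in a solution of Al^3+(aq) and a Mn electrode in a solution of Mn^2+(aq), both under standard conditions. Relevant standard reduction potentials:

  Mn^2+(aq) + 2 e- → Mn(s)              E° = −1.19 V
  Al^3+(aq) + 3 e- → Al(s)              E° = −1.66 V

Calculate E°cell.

+0.47 V

Of the two couples in this cell, the one with the more positive reduction potential is reduced at the cathode: here that is Mn²⁺/Mn (−1.19 V); Al³⁺/Al (−1.66 V) is the anode.
E°cell = E°(cathode) − E°(anode) = −1.19 − (−1.66) = +0.47 V.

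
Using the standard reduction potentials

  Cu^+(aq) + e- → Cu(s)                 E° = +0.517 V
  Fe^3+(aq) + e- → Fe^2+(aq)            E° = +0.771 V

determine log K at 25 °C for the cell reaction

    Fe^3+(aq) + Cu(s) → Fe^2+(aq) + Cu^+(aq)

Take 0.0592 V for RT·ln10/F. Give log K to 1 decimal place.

The Fe³⁺/Fe²⁺ couple is reduced (cathode); E°cell = +0.771 − (+0.517) = +0.254 V with n = 1.
At equilibrium E = 0, so log K = nE°cell / 0.0592 = (1)(+0.254) / 0.0592 = 4.3.

log K = 4.3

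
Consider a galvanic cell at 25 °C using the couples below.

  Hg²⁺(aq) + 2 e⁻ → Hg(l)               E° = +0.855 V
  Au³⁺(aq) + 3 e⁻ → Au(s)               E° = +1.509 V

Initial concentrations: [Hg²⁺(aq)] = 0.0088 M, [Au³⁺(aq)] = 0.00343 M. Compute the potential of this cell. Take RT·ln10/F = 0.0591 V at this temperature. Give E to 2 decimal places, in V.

+0.67 V

Au³⁺/Au is reduced (cathode, E° = +1.509 V) and Hg²⁺/Hg is oxidized (anode).
E°cell = +1.509 − (+0.855) = +0.654 V, with n = 6 electrons transferred.
The balanced reaction is 2 Au³⁺(aq) + 3 Hg(l) → 2 Au(s) + 3 Hg²⁺(aq), so Q = [Hg²⁺(aq)]^3 / [Au³⁺(aq)]^2 = 0.0579 and log Q = −1.237.
By the Nernst equation, E = +0.654 − (0.0591/6)·(−1.237) = +0.67 V.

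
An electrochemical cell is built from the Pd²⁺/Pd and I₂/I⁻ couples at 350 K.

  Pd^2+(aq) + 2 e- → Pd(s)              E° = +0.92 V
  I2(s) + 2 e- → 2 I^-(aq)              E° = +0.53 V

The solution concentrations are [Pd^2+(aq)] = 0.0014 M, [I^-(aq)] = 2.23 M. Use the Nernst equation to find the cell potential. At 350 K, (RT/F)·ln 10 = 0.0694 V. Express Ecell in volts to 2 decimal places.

+0.32 V

Since E°(Pd²⁺/Pd) > E°(I₂/I⁻), Pd²⁺/Pd serves as the cathode.
The standard potential is +0.92 − (+0.53) = +0.39 V and the balanced reaction transfers n = 2 electrons.
For the overall reaction Pd^2+(aq) + 2 I^-(aq) → Pd(s) + I2(s), Q = 1 / ([Pd^2+(aq)]·[I^-(aq)]^2) = 144, giving log Q = 2.157.
Applying E = E° − (RT ln10/nF)·log Q gives +0.39 − (0.0694/2)(2.157) = +0.32 V.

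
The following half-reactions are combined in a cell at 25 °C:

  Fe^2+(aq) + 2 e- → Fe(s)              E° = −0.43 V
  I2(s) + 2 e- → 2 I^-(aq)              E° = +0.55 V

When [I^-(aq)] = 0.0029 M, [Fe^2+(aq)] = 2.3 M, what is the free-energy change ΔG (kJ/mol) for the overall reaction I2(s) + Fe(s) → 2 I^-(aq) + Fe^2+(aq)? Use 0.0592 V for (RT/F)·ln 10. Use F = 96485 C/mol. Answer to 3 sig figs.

With I₂/I⁻ reduced at the cathode, E°cell = +0.55 − (−0.43) = +0.98 V and n = 2.
The reaction quotient is [I^-(aq)]^2·[Fe^2+(aq)] = 1.93×10^−5; by Nernst, E = +0.98 − (0.0592/2)(−4.713) = +1.1195 V.
Then ΔG = −nFE = −2 × 96485 × +1.1195 J/mol = −216 kJ/mol.

−216 kJ/mol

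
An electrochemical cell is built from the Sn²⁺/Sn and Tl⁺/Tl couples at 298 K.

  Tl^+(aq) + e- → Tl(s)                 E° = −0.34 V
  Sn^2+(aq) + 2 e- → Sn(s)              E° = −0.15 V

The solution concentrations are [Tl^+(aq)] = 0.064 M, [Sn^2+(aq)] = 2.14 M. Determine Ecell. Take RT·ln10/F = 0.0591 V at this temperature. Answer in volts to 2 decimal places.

+0.27 V

Since E°(Sn²⁺/Sn) > E°(Tl⁺/Tl), Sn²⁺/Sn serves as the cathode.
E°cell = E°cat − E°an = −0.15 − (−0.34) = +0.19 V; n = 2.
Balancing gives Sn^2+(aq) + 2 Tl(s) → Sn(s) + 2 Tl^+(aq); hence Q = [Tl^+(aq)]^2 / [Sn^2+(aq)] = 0.00191 (log Q = −2.718).
By the Nernst equation, E = +0.19 − (0.0591/2)·(−2.718) = +0.27 V.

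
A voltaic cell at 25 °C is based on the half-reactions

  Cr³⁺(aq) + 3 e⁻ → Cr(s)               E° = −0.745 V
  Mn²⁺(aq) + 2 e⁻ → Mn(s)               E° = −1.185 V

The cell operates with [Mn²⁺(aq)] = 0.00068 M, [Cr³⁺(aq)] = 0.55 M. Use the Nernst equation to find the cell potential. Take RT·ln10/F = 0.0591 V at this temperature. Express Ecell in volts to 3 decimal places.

+0.528 V

Cr³⁺/Cr is reduced (cathode, E° = −0.745 V) and Mn²⁺/Mn is oxidized (anode).
E°cell = −0.745 − (−1.185) = +0.440 V, with n = 6 electrons transferred.
For the overall reaction 2 Cr³⁺(aq) + 3 Mn(s) → 2 Cr(s) + 3 Mn²⁺(aq), Q = [Mn²⁺(aq)]^3 / [Cr³⁺(aq)]^2 = 1.04×10^−9, giving log Q = −8.983.
By the Nernst equation, E = +0.440 − (0.0591/6)·(−8.983) = +0.528 V.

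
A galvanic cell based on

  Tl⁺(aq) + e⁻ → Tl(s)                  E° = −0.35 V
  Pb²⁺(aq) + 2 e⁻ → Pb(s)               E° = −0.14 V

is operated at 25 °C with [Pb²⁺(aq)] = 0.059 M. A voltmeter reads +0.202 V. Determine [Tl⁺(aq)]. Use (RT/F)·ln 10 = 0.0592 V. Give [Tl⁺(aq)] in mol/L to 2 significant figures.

0.33 M

Pb²⁺/Pb is the cathode (higher E°); E°cell = −0.14 − (−0.35) = +0.21 V with n = 2.
Since E = E° − (0.0592/n)·log Q, log Q = n(E° − E)/0.0592 = 0.270.
The balanced reaction is Pb²⁺(aq) + 2 Tl(s) → Pb(s) + 2 Tl⁺(aq), so Q = [Tl⁺(aq)]^2 / [Pb²⁺(aq)].
Isolating [Tl⁺(aq)] in Q = 10^{0.270} yields log [Tl⁺(aq)] = −0.480, i.e. 0.33 M.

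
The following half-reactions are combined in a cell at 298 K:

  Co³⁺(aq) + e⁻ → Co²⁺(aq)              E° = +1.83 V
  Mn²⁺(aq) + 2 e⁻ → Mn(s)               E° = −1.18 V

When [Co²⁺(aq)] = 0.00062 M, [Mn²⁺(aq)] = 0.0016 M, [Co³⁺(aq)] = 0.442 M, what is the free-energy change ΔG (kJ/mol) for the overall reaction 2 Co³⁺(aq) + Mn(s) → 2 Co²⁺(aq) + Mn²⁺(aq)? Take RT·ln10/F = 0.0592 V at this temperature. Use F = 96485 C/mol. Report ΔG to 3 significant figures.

−629 kJ/mol

The standard cell potential is +1.83 − (−1.18) = +3.01 V, with n = 2 electrons in the balanced equation.
Q = ([Co²⁺(aq)]^2·[Mn²⁺(aq)]) / [Co³⁺(aq)]^2 = 3.15×10^−9, so log Q = −8.502 and E = +3.01 − (0.0592/2)(−8.502) = +3.2617 V.
Then ΔG = −nFE = −2 × 96485 × +3.2617 J/mol = −629 kJ/mol.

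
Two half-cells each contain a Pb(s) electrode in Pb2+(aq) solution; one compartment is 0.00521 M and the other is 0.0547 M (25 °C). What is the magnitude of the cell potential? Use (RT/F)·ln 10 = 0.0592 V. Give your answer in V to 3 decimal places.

0.030 V

For a concentration cell E°cell = 0, since both electrodes use the same couple.
The compartment with the higher Pb2+(aq) concentration (0.0547 M) acts as the cathode; ions are reduced there and produced at the dilute (0.00521 M) anode.
With n = 2, Ecell = −(0.0592/2)·log([dilute]/[conc]) = −(0.0592/2)·log(0.00521/0.0547) = +0.030 V.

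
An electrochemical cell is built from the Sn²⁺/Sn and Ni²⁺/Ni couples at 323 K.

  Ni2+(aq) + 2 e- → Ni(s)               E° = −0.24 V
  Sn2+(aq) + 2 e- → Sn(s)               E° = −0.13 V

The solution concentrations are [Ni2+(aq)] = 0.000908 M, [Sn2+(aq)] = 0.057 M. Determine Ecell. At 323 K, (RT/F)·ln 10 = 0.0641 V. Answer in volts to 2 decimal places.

Since E°(Sn²⁺/Sn) > E°(Ni²⁺/Ni), Sn²⁺/Sn serves as the cathode.
E°cell = −0.13 − (−0.24) = +0.11 V, with n = 2 electrons transferred.
The balanced reaction is Sn2+(aq) + Ni(s) → Sn(s) + Ni2+(aq), so Q = [Ni2+(aq)] / [Sn2+(aq)] = 0.0159 and log Q = −1.798.
By the Nernst equation, E = +0.11 − (0.0641/2)·(−1.798) = +0.17 V.

+0.17 V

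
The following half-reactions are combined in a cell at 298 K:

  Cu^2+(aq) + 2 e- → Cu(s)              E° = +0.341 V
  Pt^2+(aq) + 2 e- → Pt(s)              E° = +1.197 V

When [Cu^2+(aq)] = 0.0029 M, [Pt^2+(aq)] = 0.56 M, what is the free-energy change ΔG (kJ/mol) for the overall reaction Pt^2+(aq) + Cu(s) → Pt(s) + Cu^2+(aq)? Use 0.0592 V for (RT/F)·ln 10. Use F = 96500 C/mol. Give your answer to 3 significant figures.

E°cell = +1.197 − (+0.341) = +0.856 V; the balanced reaction transfers n = 2 electrons.
Here Q = [Cu^2+(aq)] / [Pt^2+(aq)] = 0.00518 (log Q = −2.286), giving E = +0.856 − (0.0592/2)·(−2.286) = +0.9237 V.
ΔG = −nFE = −(2)(96500)(+0.9237) J/mol = −178 kJ/mol.

−178 kJ/mol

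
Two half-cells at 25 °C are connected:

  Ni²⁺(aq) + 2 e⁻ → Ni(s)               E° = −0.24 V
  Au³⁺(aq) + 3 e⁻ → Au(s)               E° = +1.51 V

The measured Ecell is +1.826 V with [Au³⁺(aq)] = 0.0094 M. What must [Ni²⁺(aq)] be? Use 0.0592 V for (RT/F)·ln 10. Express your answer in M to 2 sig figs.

The Au³⁺/Au couple has the larger reduction potential, so it is the cathode: E°cell = +1.51 − (−0.24) = +1.75 V and n = 6.
Since E = E° − (0.0592/n)·log Q, log Q = n(E° − E)/0.0592 = −7.703.
The balanced reaction is 2 Au³⁺(aq) + 3 Ni(s) → 2 Au(s) + 3 Ni²⁺(aq), so Q = [Ni²⁺(aq)]^3 / [Au³⁺(aq)]^2.
Solving for the unknown gives log [Ni²⁺(aq)] = −3.919, so [Ni²⁺(aq)] ≈ 0.00012 M.

0.00012 M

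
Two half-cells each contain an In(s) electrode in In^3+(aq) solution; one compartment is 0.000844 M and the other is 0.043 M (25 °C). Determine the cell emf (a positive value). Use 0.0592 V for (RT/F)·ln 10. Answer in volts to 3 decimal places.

For a concentration cell E°cell = 0, since both electrodes use the same couple.
The compartment with the higher In^3+(aq) concentration (0.043 M) acts as the cathode; ions are reduced there and produced at the dilute (0.000844 M) anode.
With n = 3, Ecell = −(0.0592/3)·log([dilute]/[conc]) = −(0.0592/3)·log(0.000844/0.043) = +0.034 V.

0.034 V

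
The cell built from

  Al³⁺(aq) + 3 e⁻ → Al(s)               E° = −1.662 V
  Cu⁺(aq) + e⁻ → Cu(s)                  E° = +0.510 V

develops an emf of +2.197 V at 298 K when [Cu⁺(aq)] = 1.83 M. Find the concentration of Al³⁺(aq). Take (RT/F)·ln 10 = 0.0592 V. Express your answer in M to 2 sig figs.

Cu⁺/Cu is the cathode (higher E°); E°cell = +0.510 − (−1.662) = +2.172 V with n = 3.
Since E = E° − (0.0592/n)·log Q, log Q = n(E° − E)/0.0592 = −1.267.
For 3 Cu⁺(aq) + Al(s) → 3 Cu(s) + Al³⁺(aq), the reaction quotient is Q = [Al³⁺(aq)] / [Cu⁺(aq)]^3.
Substituting the known concentrations and solving, log [Al³⁺(aq)] = −0.480 and [Al³⁺(aq)] = 0.33 M.

0.33 M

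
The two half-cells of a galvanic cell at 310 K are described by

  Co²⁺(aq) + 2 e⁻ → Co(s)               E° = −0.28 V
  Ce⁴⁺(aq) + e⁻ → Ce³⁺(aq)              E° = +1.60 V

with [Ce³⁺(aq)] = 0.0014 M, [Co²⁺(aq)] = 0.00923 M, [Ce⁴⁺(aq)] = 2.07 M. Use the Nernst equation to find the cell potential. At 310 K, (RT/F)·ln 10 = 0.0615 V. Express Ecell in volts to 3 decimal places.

The Ce⁴⁺/Ce³⁺ couple has the more positive E°, so it is the cathode; Co²⁺/Co is the anode.
E°cell = +1.60 − (−0.28) = +1.88 V, with n = 2 electrons transferred.
For the overall reaction 2 Ce⁴⁺(aq) + Co(s) → 2 Ce³⁺(aq) + Co²⁺(aq), Q = ([Ce³⁺(aq)]^2·[Co²⁺(aq)]) / [Ce⁴⁺(aq)]^2 = 4.22×10^−9, giving log Q = −8.374.
By the Nernst equation, E = +1.88 − (0.0615/2)·(−8.374) = +2.138 V.

+2.138 V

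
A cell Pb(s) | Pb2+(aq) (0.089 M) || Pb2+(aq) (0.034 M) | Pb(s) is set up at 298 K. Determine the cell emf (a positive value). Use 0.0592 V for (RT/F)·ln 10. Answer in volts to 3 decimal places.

For a concentration cell E°cell = 0, since both electrodes use the same couple.
The compartment with the higher Pb2+(aq) concentration (0.089 M) acts as the cathode; ions are reduced there and produced at the dilute (0.034 M) anode.
With n = 2, Ecell = −(0.0592/2)·log([dilute]/[conc]) = −(0.0592/2)·log(0.034/0.089) = +0.012 V.

0.012 V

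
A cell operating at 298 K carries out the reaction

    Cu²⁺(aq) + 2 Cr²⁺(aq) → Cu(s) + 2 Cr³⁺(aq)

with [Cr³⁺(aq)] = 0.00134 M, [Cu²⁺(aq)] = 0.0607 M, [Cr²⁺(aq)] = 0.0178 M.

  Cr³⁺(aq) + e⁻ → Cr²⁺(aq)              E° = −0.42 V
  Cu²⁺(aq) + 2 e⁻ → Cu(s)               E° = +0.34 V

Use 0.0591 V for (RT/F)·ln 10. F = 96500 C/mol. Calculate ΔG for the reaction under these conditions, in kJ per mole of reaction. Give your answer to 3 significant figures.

−153 kJ/mol

E°cell = +0.34 − (−0.42) = +0.76 V; the balanced reaction transfers n = 2 electrons.
Here Q = [Cr³⁺(aq)]^2 / ([Cu²⁺(aq)]·[Cr²⁺(aq)]^2) = 0.0934 (log Q = −1.030), giving E = +0.76 − (0.0591/2)·(−1.030) = +0.7904 V.
ΔG = −nFE = −(2)(96500)(+0.7904) J/mol = −153 kJ/mol.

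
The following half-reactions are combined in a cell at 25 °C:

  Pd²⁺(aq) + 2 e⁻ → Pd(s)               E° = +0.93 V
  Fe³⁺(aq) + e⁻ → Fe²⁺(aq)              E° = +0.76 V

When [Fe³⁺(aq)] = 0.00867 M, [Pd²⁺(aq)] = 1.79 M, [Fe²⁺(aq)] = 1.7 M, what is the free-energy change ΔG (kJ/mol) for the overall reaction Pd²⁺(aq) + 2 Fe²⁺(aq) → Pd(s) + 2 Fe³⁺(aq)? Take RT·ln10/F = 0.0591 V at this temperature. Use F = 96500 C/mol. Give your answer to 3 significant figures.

The standard cell potential is +0.93 − (+0.76) = +0.17 V, with n = 2 electrons in the balanced equation.
Q = [Fe³⁺(aq)]^2 / ([Pd²⁺(aq)]·[Fe²⁺(aq)]^2) = 1.45×10^−5, so log Q = −4.838 and E = +0.17 − (0.0591/2)(−4.838) = +0.3130 V.
ΔG = −nFE = −(2)(96500)(+0.3130) J/mol = −60.4 kJ/mol.

−60.4 kJ/mol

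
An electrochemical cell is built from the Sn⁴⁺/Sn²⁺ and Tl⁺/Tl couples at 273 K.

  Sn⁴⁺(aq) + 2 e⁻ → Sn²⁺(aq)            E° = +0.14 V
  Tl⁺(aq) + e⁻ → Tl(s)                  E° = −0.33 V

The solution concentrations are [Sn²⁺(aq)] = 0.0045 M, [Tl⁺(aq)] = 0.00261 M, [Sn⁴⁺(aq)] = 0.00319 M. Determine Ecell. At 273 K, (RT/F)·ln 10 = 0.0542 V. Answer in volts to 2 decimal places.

Since E°(Sn⁴⁺/Sn²⁺) > E°(Tl⁺/Tl), Sn⁴⁺/Sn²⁺ serves as the cathode.
E°cell = +0.14 − (−0.33) = +0.47 V, with n = 2 electrons transferred.
For the overall reaction Sn⁴⁺(aq) + 2 Tl(s) → Sn²⁺(aq) + 2 Tl⁺(aq), Q = ([Sn²⁺(aq)]·[Tl⁺(aq)]^2) / [Sn⁴⁺(aq)] = 9.61×10^−6, giving log Q = −5.017.
Applying E = E° − (RT ln10/nF)·log Q gives +0.47 − (0.0542/2)(−5.017) = +0.61 V.

+0.61 V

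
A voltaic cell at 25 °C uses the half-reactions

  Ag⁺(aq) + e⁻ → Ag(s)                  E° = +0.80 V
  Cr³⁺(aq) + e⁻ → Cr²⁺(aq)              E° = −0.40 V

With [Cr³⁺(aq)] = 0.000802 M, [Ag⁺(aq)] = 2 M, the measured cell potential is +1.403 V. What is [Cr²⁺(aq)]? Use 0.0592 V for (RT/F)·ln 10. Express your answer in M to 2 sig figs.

The Ag⁺/Ag couple has the larger reduction potential, so it is the cathode: E°cell = +0.80 − (−0.40) = +1.20 V and n = 1.
Since E = E° − (0.0592/n)·log Q, log Q = n(E° − E)/0.0592 = −3.429.
Balancing electrons gives Ag⁺(aq) + Cr²⁺(aq) → Ag(s) + Cr³⁺(aq); thus Q = [Cr³⁺(aq)] / ([Ag⁺(aq)]·[Cr²⁺(aq)]).
Substituting the known concentrations and solving, log [Cr²⁺(aq)] = 0.032 and [Cr²⁺(aq)] = 1.1 M.

1.1 M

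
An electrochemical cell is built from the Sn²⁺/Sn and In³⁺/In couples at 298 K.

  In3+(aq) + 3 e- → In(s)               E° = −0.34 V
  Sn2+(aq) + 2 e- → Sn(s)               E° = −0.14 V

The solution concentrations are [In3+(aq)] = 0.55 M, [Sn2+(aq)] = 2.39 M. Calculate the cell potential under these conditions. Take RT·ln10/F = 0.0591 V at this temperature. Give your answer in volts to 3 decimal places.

+0.216 V

The Sn²⁺/Sn couple has the more positive E°, so it is the cathode; In³⁺/In is the anode.
The standard potential is −0.14 − (−0.34) = +0.20 V and the balanced reaction transfers n = 6 electrons.
The balanced reaction is 3 Sn2+(aq) + 2 In(s) → 3 Sn(s) + 2 In3+(aq), so Q = [In3+(aq)]^2 / [Sn2+(aq)]^3 = 0.0222 and log Q = −1.654.
Applying E = E° − (RT ln10/nF)·log Q gives +0.20 − (0.0591/6)(−1.654) = +0.216 V.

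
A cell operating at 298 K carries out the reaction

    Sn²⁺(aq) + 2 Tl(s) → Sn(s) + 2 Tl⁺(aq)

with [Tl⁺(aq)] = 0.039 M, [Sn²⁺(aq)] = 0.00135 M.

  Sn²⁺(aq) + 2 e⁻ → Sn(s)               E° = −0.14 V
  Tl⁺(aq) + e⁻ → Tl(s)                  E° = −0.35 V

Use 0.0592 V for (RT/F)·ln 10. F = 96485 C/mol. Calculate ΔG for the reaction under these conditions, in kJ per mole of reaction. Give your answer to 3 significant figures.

−40.2 kJ/mol

With Sn²⁺/Sn reduced at the cathode, E°cell = −0.14 − (−0.35) = +0.21 V and n = 2.
The reaction quotient is [Tl⁺(aq)]^2 / [Sn²⁺(aq)] = 1.13; by Nernst, E = +0.21 − (0.0592/2)(0.052) = +0.2085 V.
ΔG = −nFE = −(2)(96485)(+0.2085) J/mol = −40.2 kJ/mol.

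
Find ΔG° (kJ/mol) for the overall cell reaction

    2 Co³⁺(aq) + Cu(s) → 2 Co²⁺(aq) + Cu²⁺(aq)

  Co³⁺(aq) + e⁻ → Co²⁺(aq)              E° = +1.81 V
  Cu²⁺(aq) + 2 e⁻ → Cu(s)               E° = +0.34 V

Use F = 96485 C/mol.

In the reaction as written Co³⁺(aq) is reduced, so the Co³⁺/Co²⁺ couple is the cathode and Cu²⁺/Cu is the anode.
E°cell = +1.81 − (+0.34) = +1.47 V; balancing electrons gives n = 2.
ΔG° = −nFE°cell = −(2)(96485)(+1.47) J/mol = −284 kJ/mol.

−284 kJ/mol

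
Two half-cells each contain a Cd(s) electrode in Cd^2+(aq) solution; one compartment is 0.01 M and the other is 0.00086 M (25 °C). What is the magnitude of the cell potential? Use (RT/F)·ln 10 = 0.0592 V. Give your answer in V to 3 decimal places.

For a concentration cell E°cell = 0, since both electrodes use the same couple.
The compartment with the higher Cd^2+(aq) concentration (0.01 M) acts as the cathode; ions are reduced there and produced at the dilute (0.00086 M) anode.
With n = 2, Ecell = −(0.0592/2)·log([dilute]/[conc]) = −(0.0592/2)·log(0.00086/0.01) = +0.032 V.

0.032 V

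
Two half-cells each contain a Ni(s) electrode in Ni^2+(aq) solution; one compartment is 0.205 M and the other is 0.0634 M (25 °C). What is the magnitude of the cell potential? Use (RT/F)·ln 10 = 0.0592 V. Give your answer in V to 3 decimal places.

0.015 V

For a concentration cell E°cell = 0, since both electrodes use the same couple.
The compartment with the higher Ni^2+(aq) concentration (0.205 M) acts as the cathode; ions are reduced there and produced at the dilute (0.0634 M) anode.
With n = 2, Ecell = −(0.0592/2)·log([dilute]/[conc]) = −(0.0592/2)·log(0.0634/0.205) = +0.015 V.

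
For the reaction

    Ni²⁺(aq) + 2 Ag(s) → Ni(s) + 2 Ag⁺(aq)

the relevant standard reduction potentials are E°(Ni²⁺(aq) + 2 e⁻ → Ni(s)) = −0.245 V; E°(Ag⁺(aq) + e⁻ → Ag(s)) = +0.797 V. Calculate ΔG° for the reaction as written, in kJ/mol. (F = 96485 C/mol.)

In the reaction as written Ni²⁺(aq) is reduced, so the Ni²⁺/Ni couple is the cathode and Ag⁺/Ag is the anode.
E°cell = −0.245 − (+0.797) = −1.042 V; balancing electrons gives n = 2.
ΔG° = −nFE°cell = −(2)(96485)(−1.042) J/mol = +201 kJ/mol.

+201 kJ/mol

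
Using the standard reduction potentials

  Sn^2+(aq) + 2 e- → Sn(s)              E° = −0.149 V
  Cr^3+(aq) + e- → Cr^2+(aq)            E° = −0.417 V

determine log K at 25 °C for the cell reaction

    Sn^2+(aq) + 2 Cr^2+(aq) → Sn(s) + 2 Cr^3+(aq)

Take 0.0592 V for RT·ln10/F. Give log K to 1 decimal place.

The Sn²⁺/Sn couple is reduced (cathode); E°cell = −0.149 − (−0.417) = +0.268 V with n = 2.
At equilibrium E = 0, so log K = nE°cell / 0.0592 = (2)(+0.268) / 0.0592 = 9.1.

log K = 9.1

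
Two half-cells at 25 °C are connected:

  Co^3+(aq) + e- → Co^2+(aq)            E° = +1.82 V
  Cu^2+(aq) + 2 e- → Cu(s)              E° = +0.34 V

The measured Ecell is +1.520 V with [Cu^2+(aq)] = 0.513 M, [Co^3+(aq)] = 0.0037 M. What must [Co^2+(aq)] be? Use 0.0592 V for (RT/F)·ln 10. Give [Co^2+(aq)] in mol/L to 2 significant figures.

With Co³⁺/Co²⁺ at the cathode and Cu²⁺/Cu at the anode, E°cell = +1.82 − (+0.34) = +1.48 V (n = 2).
Rearranging E = E° − (0.0592/n)·log Q gives log Q = 2(+1.48 − (+1.520))/0.0592 = −1.351.
The balanced reaction is 2 Co^3+(aq) + Cu(s) → 2 Co^2+(aq) + Cu^2+(aq), so Q = ([Co^2+(aq)]^2·[Cu^2+(aq)]) / [Co^3+(aq)]^2.
Substituting the known concentrations and solving, log [Co^2+(aq)] = −2.962 and [Co^2+(aq)] = 0.0011 M.

0.0011 M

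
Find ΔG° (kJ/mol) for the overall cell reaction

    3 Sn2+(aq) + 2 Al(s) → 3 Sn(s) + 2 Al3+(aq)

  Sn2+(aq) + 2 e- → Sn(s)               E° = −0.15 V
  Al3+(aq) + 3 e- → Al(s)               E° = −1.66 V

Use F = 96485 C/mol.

In the reaction as written Sn2+(aq) is reduced, so the Sn²⁺/Sn couple is the cathode and Al³⁺/Al is the anode.
E°cell = −0.15 − (−1.66) = +1.51 V; balancing electrons gives n = 6.
ΔG° = −nFE°cell = −(6)(96485)(+1.51) J/mol = −874 kJ/mol.

−874 kJ/mol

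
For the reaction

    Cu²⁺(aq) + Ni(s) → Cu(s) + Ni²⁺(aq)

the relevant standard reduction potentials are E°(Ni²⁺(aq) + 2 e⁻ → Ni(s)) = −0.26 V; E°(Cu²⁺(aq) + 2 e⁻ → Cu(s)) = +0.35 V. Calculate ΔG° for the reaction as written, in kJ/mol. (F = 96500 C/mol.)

−118 kJ/mol

In the reaction as written Cu²⁺(aq) is reduced, so the Cu²⁺/Cu couple is the cathode and Ni²⁺/Ni is the anode.
E°cell = +0.35 − (−0.26) = +0.61 V; balancing electrons gives n = 2.
ΔG° = −nFE°cell = −(2)(96500)(+0.61) J/mol = −118 kJ/mol.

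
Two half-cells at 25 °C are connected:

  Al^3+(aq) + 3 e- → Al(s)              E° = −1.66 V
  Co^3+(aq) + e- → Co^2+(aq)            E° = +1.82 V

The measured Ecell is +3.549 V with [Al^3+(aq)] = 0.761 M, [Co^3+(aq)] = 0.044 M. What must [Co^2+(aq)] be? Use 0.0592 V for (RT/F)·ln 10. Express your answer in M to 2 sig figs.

0.0033 M

With Co³⁺/Co²⁺ at the cathode and Al³⁺/Al at the anode, E°cell = +1.82 − (−1.66) = +3.48 V (n = 3).
From the Nernst equation, log Q = n(E° − E)/0.0592 = 3·(+3.48 − (+3.549))/0.0592 = −3.497.
For 3 Co^3+(aq) + Al(s) → 3 Co^2+(aq) + Al^3+(aq), the reaction quotient is Q = ([Co^2+(aq)]^3·[Al^3+(aq)]) / [Co^3+(aq)]^3.
Substituting the known concentrations and solving, log [Co^2+(aq)] = −2.483 and [Co^2+(aq)] = 0.0033 M.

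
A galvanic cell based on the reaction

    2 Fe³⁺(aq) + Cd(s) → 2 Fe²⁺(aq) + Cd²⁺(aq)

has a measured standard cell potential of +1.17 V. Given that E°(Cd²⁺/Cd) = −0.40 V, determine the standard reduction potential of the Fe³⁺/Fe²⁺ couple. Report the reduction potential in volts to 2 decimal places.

+0.77 V

In the reaction as written the Fe³⁺/Fe²⁺ couple is reduced (cathode) and Cd²⁺/Cd is oxidized (anode), so E°cell = E°(Fe³⁺/Fe²⁺) − E°(Cd²⁺/Cd).
E°(Fe³⁺/Fe²⁺) = E°cell + E°(anode) = +1.17 + (−0.40) = +0.77 V.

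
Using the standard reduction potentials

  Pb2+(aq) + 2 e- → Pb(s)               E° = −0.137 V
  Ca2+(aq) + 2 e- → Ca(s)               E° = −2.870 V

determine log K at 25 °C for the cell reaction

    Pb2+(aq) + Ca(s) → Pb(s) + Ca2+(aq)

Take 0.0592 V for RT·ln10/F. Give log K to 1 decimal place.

The Pb²⁺/Pb couple is reduced (cathode); E°cell = −0.137 − (−2.870) = +2.733 V with n = 2.
At equilibrium E = 0, so log K = nE°cell / 0.0592 = (2)(+2.733) / 0.0592 = 92.3.

log K = 92.3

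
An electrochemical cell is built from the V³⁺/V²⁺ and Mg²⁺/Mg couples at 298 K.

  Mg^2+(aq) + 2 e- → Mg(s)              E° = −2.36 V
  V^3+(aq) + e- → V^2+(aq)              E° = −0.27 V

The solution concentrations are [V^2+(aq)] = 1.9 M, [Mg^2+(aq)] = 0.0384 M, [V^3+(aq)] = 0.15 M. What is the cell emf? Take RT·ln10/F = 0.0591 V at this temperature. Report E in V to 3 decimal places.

Since E°(V³⁺/V²⁺) > E°(Mg²⁺/Mg), V³⁺/V²⁺ serves as the cathode.
E°cell = −0.27 − (−2.36) = +2.09 V, with n = 2 electrons transferred.
For the overall reaction 2 V^3+(aq) + Mg(s) → 2 V^2+(aq) + Mg^2+(aq), Q = ([V^2+(aq)]^2·[Mg^2+(aq)]) / [V^3+(aq)]^2 = 6.16, giving log Q = 0.790.
Applying E = E° − (RT ln10/nF)·log Q gives +2.09 − (0.0591/2)(0.790) = +2.067 V.

+2.067 V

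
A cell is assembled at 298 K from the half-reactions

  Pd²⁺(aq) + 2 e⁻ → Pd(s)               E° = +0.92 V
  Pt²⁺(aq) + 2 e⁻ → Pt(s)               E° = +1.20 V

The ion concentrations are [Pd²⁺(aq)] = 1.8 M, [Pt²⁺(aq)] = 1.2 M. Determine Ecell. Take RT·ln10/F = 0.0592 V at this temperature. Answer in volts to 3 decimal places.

+0.275 V

The Pt²⁺/Pt couple has the more positive E°, so it is the cathode; Pd²⁺/Pd is the anode.
The standard potential is +1.20 − (+0.92) = +0.28 V and the balanced reaction transfers n = 2 electrons.
For the overall reaction Pt²⁺(aq) + Pd(s) → Pt(s) + Pd²⁺(aq), Q = [Pd²⁺(aq)] / [Pt²⁺(aq)] = 1.5, giving log Q = 0.176.
Applying E = E° − (RT ln10/nF)·log Q gives +0.28 − (0.0592/2)(0.176) = +0.275 V.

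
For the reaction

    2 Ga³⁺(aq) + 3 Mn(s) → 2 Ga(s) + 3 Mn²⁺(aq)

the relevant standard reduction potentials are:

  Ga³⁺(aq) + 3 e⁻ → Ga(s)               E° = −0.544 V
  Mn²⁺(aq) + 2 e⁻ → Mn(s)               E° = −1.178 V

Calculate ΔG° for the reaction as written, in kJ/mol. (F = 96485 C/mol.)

−367 kJ/mol

In the reaction as written Ga³⁺(aq) is reduced, so the Ga³⁺/Ga couple is the cathode and Mn²⁺/Mn is the anode.
E°cell = −0.544 − (−1.178) = +0.634 V; balancing electrons gives n = 6.
ΔG° = −nFE°cell = −(6)(96485)(+0.634) J/mol = −367 kJ/mol.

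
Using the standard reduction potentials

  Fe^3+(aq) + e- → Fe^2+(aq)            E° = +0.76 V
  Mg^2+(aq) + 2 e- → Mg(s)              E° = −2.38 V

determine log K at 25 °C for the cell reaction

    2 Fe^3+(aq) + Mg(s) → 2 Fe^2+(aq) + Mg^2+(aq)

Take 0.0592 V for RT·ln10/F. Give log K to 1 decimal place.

The Fe³⁺/Fe²⁺ couple is reduced (cathode); E°cell = +0.76 − (−2.38) = +3.14 V with n = 2.
At equilibrium E = 0, so log K = nE°cell / 0.0592 = (2)(+3.14) / 0.0592 = 106.1.

log K = 106.1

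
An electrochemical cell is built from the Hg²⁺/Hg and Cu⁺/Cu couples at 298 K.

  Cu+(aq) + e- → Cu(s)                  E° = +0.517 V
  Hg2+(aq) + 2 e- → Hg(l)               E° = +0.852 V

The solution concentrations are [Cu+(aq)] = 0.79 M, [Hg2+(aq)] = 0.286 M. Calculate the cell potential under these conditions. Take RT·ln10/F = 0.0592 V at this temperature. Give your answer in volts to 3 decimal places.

+0.325 V

Since E°(Hg²⁺/Hg) > E°(Cu⁺/Cu), Hg²⁺/Hg serves as the cathode.
E°cell = E°cat − E°an = +0.852 − (+0.517) = +0.335 V; n = 2.
The balanced reaction is Hg2+(aq) + 2 Cu(s) → Hg(l) + 2 Cu+(aq), so Q = [Cu+(aq)]^2 / [Hg2+(aq)] = 2.18 and log Q = 0.339.
By the Nernst equation, E = +0.335 − (0.0592/2)·(0.339) = +0.325 V.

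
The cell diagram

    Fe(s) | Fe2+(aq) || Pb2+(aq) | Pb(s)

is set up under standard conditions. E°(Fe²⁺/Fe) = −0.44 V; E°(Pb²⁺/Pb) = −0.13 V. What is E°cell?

By convention the left-hand electrode in cell notation is the anode (oxidation) and the right-hand electrode is the cathode (reduction).
E°cell = E°(right) − E°(left) = −0.13 − (−0.44) = +0.31 V.

+0.31 V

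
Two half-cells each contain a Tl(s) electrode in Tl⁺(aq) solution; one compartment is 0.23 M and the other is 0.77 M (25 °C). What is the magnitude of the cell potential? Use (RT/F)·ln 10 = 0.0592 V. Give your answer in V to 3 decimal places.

0.031 V

For a concentration cell E°cell = 0, since both electrodes use the same couple.
The compartment with the higher Tl⁺(aq) concentration (0.77 M) acts as the cathode; ions are reduced there and produced at the dilute (0.23 M) anode.
With n = 1, Ecell = −(0.0592/1)·log([dilute]/[conc]) = −(0.0592/1)·log(0.23/0.77) = +0.031 V.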